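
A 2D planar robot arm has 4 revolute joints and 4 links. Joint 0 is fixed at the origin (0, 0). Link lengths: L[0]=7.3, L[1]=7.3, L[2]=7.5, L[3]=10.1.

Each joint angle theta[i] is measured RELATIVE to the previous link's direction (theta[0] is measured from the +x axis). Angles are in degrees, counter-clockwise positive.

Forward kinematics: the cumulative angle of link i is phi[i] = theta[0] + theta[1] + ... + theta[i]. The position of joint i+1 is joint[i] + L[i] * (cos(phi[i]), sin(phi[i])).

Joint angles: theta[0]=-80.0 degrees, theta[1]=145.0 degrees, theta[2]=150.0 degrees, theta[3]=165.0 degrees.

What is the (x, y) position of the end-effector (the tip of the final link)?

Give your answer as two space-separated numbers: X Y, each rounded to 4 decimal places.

joint[0] = (0.0000, 0.0000)  (base)
link 0: phi[0] = -80 = -80 deg
  cos(-80 deg) = 0.1736, sin(-80 deg) = -0.9848
  joint[1] = (0.0000, 0.0000) + 7.3 * (0.1736, -0.9848) = (0.0000 + 1.2676, 0.0000 + -7.1891) = (1.2676, -7.1891)
link 1: phi[1] = -80 + 145 = 65 deg
  cos(65 deg) = 0.4226, sin(65 deg) = 0.9063
  joint[2] = (1.2676, -7.1891) + 7.3 * (0.4226, 0.9063) = (1.2676 + 3.0851, -7.1891 + 6.6160) = (4.3527, -0.5730)
link 2: phi[2] = -80 + 145 + 150 = 215 deg
  cos(215 deg) = -0.8192, sin(215 deg) = -0.5736
  joint[3] = (4.3527, -0.5730) + 7.5 * (-0.8192, -0.5736) = (4.3527 + -6.1436, -0.5730 + -4.3018) = (-1.7909, -4.8749)
link 3: phi[3] = -80 + 145 + 150 + 165 = 380 deg
  cos(380 deg) = 0.9397, sin(380 deg) = 0.3420
  joint[4] = (-1.7909, -4.8749) + 10.1 * (0.9397, 0.3420) = (-1.7909 + 9.4909, -4.8749 + 3.4544) = (7.7000, -1.4205)
End effector: (7.7000, -1.4205)

Answer: 7.7000 -1.4205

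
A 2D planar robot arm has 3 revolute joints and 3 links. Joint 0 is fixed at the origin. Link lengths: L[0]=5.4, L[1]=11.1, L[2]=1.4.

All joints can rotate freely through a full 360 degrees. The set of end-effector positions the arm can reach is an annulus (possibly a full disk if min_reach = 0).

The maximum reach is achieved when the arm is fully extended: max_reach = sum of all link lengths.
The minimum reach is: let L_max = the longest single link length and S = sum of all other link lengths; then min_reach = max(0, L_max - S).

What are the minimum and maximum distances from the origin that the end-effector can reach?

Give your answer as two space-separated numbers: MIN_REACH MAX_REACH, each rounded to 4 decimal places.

Link lengths: [5.4, 11.1, 1.4]
max_reach = 5.4 + 11.1 + 1.4 = 17.9
L_max = max([5.4, 11.1, 1.4]) = 11.1
S (sum of others) = 17.9 - 11.1 = 6.8
min_reach = max(0, 11.1 - 6.8) = max(0, 4.3) = 4.3

Answer: 4.3000 17.9000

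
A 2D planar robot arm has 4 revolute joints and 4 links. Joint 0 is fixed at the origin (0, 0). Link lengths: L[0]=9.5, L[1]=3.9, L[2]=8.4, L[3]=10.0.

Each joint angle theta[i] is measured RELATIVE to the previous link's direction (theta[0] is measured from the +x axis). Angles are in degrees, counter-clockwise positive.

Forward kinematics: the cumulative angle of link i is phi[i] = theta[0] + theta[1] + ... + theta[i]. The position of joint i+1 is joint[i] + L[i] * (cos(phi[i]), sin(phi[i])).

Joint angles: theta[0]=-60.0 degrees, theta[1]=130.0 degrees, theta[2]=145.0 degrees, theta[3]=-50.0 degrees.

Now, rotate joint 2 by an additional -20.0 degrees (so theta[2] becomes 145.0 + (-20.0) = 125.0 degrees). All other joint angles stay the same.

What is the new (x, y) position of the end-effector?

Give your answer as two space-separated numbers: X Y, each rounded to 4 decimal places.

joint[0] = (0.0000, 0.0000)  (base)
link 0: phi[0] = -60 = -60 deg
  cos(-60 deg) = 0.5000, sin(-60 deg) = -0.8660
  joint[1] = (0.0000, 0.0000) + 9.5 * (0.5000, -0.8660) = (0.0000 + 4.7500, 0.0000 + -8.2272) = (4.7500, -8.2272)
link 1: phi[1] = -60 + 130 = 70 deg
  cos(70 deg) = 0.3420, sin(70 deg) = 0.9397
  joint[2] = (4.7500, -8.2272) + 3.9 * (0.3420, 0.9397) = (4.7500 + 1.3339, -8.2272 + 3.6648) = (6.0839, -4.5624)
link 2: phi[2] = -60 + 130 + 125 = 195 deg
  cos(195 deg) = -0.9659, sin(195 deg) = -0.2588
  joint[3] = (6.0839, -4.5624) + 8.4 * (-0.9659, -0.2588) = (6.0839 + -8.1138, -4.5624 + -2.1741) = (-2.0299, -6.7365)
link 3: phi[3] = -60 + 130 + 125 + -50 = 145 deg
  cos(145 deg) = -0.8192, sin(145 deg) = 0.5736
  joint[4] = (-2.0299, -6.7365) + 10 * (-0.8192, 0.5736) = (-2.0299 + -8.1915, -6.7365 + 5.7358) = (-10.2214, -1.0008)
End effector: (-10.2214, -1.0008)

Answer: -10.2214 -1.0008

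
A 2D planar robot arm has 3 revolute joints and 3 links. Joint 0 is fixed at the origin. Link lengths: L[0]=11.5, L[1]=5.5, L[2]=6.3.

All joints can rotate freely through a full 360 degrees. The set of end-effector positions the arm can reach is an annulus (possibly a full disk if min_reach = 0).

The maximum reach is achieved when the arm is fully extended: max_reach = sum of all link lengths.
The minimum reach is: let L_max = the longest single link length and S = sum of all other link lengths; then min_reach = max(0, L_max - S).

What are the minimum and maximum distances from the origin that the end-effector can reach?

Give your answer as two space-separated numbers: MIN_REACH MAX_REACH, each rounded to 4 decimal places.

Answer: 0.0000 23.3000

Derivation:
Link lengths: [11.5, 5.5, 6.3]
max_reach = 11.5 + 5.5 + 6.3 = 23.3
L_max = max([11.5, 5.5, 6.3]) = 11.5
S (sum of others) = 23.3 - 11.5 = 11.8
min_reach = max(0, 11.5 - 11.8) = max(0, -0.3) = 0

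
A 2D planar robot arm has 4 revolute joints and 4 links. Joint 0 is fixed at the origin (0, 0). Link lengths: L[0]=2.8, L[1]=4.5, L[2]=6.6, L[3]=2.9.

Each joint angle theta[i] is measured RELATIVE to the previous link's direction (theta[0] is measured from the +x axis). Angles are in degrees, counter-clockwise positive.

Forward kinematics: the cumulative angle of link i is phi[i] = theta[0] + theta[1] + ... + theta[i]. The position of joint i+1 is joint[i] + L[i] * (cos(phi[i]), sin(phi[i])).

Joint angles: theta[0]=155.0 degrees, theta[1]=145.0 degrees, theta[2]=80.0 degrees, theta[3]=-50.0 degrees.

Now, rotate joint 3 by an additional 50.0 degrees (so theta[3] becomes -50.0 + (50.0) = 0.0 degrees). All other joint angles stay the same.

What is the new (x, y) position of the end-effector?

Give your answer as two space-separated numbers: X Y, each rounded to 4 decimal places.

Answer: 8.6394 0.5354

Derivation:
joint[0] = (0.0000, 0.0000)  (base)
link 0: phi[0] = 155 = 155 deg
  cos(155 deg) = -0.9063, sin(155 deg) = 0.4226
  joint[1] = (0.0000, 0.0000) + 2.8 * (-0.9063, 0.4226) = (0.0000 + -2.5377, 0.0000 + 1.1833) = (-2.5377, 1.1833)
link 1: phi[1] = 155 + 145 = 300 deg
  cos(300 deg) = 0.5000, sin(300 deg) = -0.8660
  joint[2] = (-2.5377, 1.1833) + 4.5 * (0.5000, -0.8660) = (-2.5377 + 2.2500, 1.1833 + -3.8971) = (-0.2877, -2.7138)
link 2: phi[2] = 155 + 145 + 80 = 380 deg
  cos(380 deg) = 0.9397, sin(380 deg) = 0.3420
  joint[3] = (-0.2877, -2.7138) + 6.6 * (0.9397, 0.3420) = (-0.2877 + 6.2020, -2.7138 + 2.2573) = (5.9143, -0.4565)
link 3: phi[3] = 155 + 145 + 80 + 0 = 380 deg
  cos(380 deg) = 0.9397, sin(380 deg) = 0.3420
  joint[4] = (5.9143, -0.4565) + 2.9 * (0.9397, 0.3420) = (5.9143 + 2.7251, -0.4565 + 0.9919) = (8.6394, 0.5354)
End effector: (8.6394, 0.5354)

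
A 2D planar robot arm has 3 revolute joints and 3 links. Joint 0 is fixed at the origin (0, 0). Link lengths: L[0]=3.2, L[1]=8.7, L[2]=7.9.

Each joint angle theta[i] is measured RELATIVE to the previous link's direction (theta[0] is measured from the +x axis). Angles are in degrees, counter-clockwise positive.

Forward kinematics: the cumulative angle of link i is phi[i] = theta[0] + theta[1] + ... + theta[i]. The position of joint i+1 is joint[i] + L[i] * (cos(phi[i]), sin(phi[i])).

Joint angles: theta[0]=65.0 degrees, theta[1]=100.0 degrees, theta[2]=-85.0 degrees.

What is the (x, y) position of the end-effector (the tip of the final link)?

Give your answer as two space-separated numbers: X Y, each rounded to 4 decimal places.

joint[0] = (0.0000, 0.0000)  (base)
link 0: phi[0] = 65 = 65 deg
  cos(65 deg) = 0.4226, sin(65 deg) = 0.9063
  joint[1] = (0.0000, 0.0000) + 3.2 * (0.4226, 0.9063) = (0.0000 + 1.3524, 0.0000 + 2.9002) = (1.3524, 2.9002)
link 1: phi[1] = 65 + 100 = 165 deg
  cos(165 deg) = -0.9659, sin(165 deg) = 0.2588
  joint[2] = (1.3524, 2.9002) + 8.7 * (-0.9659, 0.2588) = (1.3524 + -8.4036, 2.9002 + 2.2517) = (-7.0512, 5.1519)
link 2: phi[2] = 65 + 100 + -85 = 80 deg
  cos(80 deg) = 0.1736, sin(80 deg) = 0.9848
  joint[3] = (-7.0512, 5.1519) + 7.9 * (0.1736, 0.9848) = (-7.0512 + 1.3718, 5.1519 + 7.7800) = (-5.6794, 12.9319)
End effector: (-5.6794, 12.9319)

Answer: -5.6794 12.9319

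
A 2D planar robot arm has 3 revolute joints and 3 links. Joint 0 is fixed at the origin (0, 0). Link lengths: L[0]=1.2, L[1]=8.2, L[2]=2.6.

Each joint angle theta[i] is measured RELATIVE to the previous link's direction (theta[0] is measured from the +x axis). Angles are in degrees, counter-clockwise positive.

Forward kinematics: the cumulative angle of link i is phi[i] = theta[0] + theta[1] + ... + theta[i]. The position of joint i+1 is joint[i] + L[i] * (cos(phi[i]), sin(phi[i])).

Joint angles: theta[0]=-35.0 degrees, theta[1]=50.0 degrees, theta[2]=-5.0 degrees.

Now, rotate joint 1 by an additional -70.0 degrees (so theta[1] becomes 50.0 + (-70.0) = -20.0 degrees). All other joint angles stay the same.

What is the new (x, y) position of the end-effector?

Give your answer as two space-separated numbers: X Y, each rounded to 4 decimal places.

joint[0] = (0.0000, 0.0000)  (base)
link 0: phi[0] = -35 = -35 deg
  cos(-35 deg) = 0.8192, sin(-35 deg) = -0.5736
  joint[1] = (0.0000, 0.0000) + 1.2 * (0.8192, -0.5736) = (0.0000 + 0.9830, 0.0000 + -0.6883) = (0.9830, -0.6883)
link 1: phi[1] = -35 + -20 = -55 deg
  cos(-55 deg) = 0.5736, sin(-55 deg) = -0.8192
  joint[2] = (0.9830, -0.6883) + 8.2 * (0.5736, -0.8192) = (0.9830 + 4.7033, -0.6883 + -6.7170) = (5.6863, -7.4053)
link 2: phi[2] = -35 + -20 + -5 = -60 deg
  cos(-60 deg) = 0.5000, sin(-60 deg) = -0.8660
  joint[3] = (5.6863, -7.4053) + 2.6 * (0.5000, -0.8660) = (5.6863 + 1.3000, -7.4053 + -2.2517) = (6.9863, -9.6570)
End effector: (6.9863, -9.6570)

Answer: 6.9863 -9.6570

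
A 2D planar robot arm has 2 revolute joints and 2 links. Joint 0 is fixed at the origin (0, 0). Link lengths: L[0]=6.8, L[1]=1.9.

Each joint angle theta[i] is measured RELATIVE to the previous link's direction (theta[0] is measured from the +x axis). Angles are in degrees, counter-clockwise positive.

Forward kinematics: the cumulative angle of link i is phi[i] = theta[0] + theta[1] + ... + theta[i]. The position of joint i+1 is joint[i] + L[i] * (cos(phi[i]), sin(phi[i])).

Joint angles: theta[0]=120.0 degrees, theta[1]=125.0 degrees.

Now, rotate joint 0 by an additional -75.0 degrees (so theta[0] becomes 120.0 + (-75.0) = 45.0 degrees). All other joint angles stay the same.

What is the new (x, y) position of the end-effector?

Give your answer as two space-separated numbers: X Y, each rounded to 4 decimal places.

joint[0] = (0.0000, 0.0000)  (base)
link 0: phi[0] = 45 = 45 deg
  cos(45 deg) = 0.7071, sin(45 deg) = 0.7071
  joint[1] = (0.0000, 0.0000) + 6.8 * (0.7071, 0.7071) = (0.0000 + 4.8083, 0.0000 + 4.8083) = (4.8083, 4.8083)
link 1: phi[1] = 45 + 125 = 170 deg
  cos(170 deg) = -0.9848, sin(170 deg) = 0.1736
  joint[2] = (4.8083, 4.8083) + 1.9 * (-0.9848, 0.1736) = (4.8083 + -1.8711, 4.8083 + 0.3299) = (2.9372, 5.1383)
End effector: (2.9372, 5.1383)

Answer: 2.9372 5.1383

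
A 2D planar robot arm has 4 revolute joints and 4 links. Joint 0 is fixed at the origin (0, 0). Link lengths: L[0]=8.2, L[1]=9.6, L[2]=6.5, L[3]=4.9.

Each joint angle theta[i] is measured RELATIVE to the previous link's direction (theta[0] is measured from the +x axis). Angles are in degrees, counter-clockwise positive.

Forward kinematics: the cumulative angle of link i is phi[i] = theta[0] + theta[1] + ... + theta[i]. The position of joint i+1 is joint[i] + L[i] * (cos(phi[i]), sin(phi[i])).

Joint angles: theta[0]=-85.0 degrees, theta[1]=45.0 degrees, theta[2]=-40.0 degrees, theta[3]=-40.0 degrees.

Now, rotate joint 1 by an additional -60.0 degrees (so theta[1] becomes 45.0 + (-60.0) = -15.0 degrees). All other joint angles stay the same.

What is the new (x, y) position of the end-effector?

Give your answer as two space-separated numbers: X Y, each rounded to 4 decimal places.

joint[0] = (0.0000, 0.0000)  (base)
link 0: phi[0] = -85 = -85 deg
  cos(-85 deg) = 0.0872, sin(-85 deg) = -0.9962
  joint[1] = (0.0000, 0.0000) + 8.2 * (0.0872, -0.9962) = (0.0000 + 0.7147, 0.0000 + -8.1688) = (0.7147, -8.1688)
link 1: phi[1] = -85 + -15 = -100 deg
  cos(-100 deg) = -0.1736, sin(-100 deg) = -0.9848
  joint[2] = (0.7147, -8.1688) + 9.6 * (-0.1736, -0.9848) = (0.7147 + -1.6670, -8.1688 + -9.4542) = (-0.9523, -17.6230)
link 2: phi[2] = -85 + -15 + -40 = -140 deg
  cos(-140 deg) = -0.7660, sin(-140 deg) = -0.6428
  joint[3] = (-0.9523, -17.6230) + 6.5 * (-0.7660, -0.6428) = (-0.9523 + -4.9793, -17.6230 + -4.1781) = (-5.9316, -21.8011)
link 3: phi[3] = -85 + -15 + -40 + -40 = -180 deg
  cos(-180 deg) = -1.0000, sin(-180 deg) = -0.0000
  joint[4] = (-5.9316, -21.8011) + 4.9 * (-1.0000, -0.0000) = (-5.9316 + -4.9000, -21.8011 + -0.0000) = (-10.8316, -21.8011)
End effector: (-10.8316, -21.8011)

Answer: -10.8316 -21.8011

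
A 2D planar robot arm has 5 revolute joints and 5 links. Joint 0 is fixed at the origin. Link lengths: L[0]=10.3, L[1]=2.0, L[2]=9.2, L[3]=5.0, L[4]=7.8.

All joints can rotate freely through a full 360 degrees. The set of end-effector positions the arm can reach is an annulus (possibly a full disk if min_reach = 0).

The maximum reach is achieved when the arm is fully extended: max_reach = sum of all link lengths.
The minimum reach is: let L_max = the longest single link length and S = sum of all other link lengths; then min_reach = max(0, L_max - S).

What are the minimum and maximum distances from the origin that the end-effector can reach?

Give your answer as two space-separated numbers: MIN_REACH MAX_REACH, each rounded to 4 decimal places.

Link lengths: [10.3, 2.0, 9.2, 5.0, 7.8]
max_reach = 10.3 + 2 + 9.2 + 5 + 7.8 = 34.3
L_max = max([10.3, 2.0, 9.2, 5.0, 7.8]) = 10.3
S (sum of others) = 34.3 - 10.3 = 24
min_reach = max(0, 10.3 - 24) = max(0, -13.7) = 0

Answer: 0.0000 34.3000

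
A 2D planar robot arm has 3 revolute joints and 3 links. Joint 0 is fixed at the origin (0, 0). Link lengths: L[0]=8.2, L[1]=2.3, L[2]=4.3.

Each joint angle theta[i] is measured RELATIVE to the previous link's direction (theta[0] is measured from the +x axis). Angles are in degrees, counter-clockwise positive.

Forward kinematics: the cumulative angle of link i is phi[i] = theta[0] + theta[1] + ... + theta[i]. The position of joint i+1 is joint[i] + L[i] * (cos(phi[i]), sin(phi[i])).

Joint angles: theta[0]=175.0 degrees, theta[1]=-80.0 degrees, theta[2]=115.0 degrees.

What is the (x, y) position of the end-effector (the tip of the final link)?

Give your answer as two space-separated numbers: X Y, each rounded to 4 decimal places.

Answer: -12.0932 0.8559

Derivation:
joint[0] = (0.0000, 0.0000)  (base)
link 0: phi[0] = 175 = 175 deg
  cos(175 deg) = -0.9962, sin(175 deg) = 0.0872
  joint[1] = (0.0000, 0.0000) + 8.2 * (-0.9962, 0.0872) = (0.0000 + -8.1688, 0.0000 + 0.7147) = (-8.1688, 0.7147)
link 1: phi[1] = 175 + -80 = 95 deg
  cos(95 deg) = -0.0872, sin(95 deg) = 0.9962
  joint[2] = (-8.1688, 0.7147) + 2.3 * (-0.0872, 0.9962) = (-8.1688 + -0.2005, 0.7147 + 2.2912) = (-8.3693, 3.0059)
link 2: phi[2] = 175 + -80 + 115 = 210 deg
  cos(210 deg) = -0.8660, sin(210 deg) = -0.5000
  joint[3] = (-8.3693, 3.0059) + 4.3 * (-0.8660, -0.5000) = (-8.3693 + -3.7239, 3.0059 + -2.1500) = (-12.0932, 0.8559)
End effector: (-12.0932, 0.8559)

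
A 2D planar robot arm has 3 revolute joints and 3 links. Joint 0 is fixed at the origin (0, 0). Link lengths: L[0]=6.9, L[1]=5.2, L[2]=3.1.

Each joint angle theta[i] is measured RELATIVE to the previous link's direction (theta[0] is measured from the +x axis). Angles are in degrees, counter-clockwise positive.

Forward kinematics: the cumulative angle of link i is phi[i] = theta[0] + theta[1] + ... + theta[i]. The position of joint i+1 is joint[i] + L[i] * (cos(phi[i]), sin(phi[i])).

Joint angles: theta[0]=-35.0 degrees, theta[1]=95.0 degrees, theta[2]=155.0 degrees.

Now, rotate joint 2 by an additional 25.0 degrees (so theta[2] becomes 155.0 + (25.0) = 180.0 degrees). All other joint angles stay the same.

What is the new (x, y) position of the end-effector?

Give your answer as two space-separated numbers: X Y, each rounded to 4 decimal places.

joint[0] = (0.0000, 0.0000)  (base)
link 0: phi[0] = -35 = -35 deg
  cos(-35 deg) = 0.8192, sin(-35 deg) = -0.5736
  joint[1] = (0.0000, 0.0000) + 6.9 * (0.8192, -0.5736) = (0.0000 + 5.6521, 0.0000 + -3.9577) = (5.6521, -3.9577)
link 1: phi[1] = -35 + 95 = 60 deg
  cos(60 deg) = 0.5000, sin(60 deg) = 0.8660
  joint[2] = (5.6521, -3.9577) + 5.2 * (0.5000, 0.8660) = (5.6521 + 2.6000, -3.9577 + 4.5033) = (8.2521, 0.5457)
link 2: phi[2] = -35 + 95 + 180 = 240 deg
  cos(240 deg) = -0.5000, sin(240 deg) = -0.8660
  joint[3] = (8.2521, 0.5457) + 3.1 * (-0.5000, -0.8660) = (8.2521 + -1.5500, 0.5457 + -2.6847) = (6.7021, -2.1390)
End effector: (6.7021, -2.1390)

Answer: 6.7021 -2.1390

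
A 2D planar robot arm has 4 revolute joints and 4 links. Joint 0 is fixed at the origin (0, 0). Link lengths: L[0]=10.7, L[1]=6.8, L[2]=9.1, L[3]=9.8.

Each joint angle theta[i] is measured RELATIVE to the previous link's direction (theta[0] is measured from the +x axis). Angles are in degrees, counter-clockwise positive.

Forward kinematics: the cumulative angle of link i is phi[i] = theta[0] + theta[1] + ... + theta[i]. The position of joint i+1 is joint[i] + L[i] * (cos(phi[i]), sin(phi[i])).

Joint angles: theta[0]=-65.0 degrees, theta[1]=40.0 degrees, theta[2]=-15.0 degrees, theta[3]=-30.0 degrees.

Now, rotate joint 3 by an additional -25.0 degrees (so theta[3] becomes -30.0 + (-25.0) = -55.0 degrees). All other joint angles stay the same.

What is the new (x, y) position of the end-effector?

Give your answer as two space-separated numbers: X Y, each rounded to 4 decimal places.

joint[0] = (0.0000, 0.0000)  (base)
link 0: phi[0] = -65 = -65 deg
  cos(-65 deg) = 0.4226, sin(-65 deg) = -0.9063
  joint[1] = (0.0000, 0.0000) + 10.7 * (0.4226, -0.9063) = (0.0000 + 4.5220, 0.0000 + -9.6975) = (4.5220, -9.6975)
link 1: phi[1] = -65 + 40 = -25 deg
  cos(-25 deg) = 0.9063, sin(-25 deg) = -0.4226
  joint[2] = (4.5220, -9.6975) + 6.8 * (0.9063, -0.4226) = (4.5220 + 6.1629, -9.6975 + -2.8738) = (10.6849, -12.5713)
link 2: phi[2] = -65 + 40 + -15 = -40 deg
  cos(-40 deg) = 0.7660, sin(-40 deg) = -0.6428
  joint[3] = (10.6849, -12.5713) + 9.1 * (0.7660, -0.6428) = (10.6849 + 6.9710, -12.5713 + -5.8494) = (17.6559, -18.4207)
link 3: phi[3] = -65 + 40 + -15 + -55 = -95 deg
  cos(-95 deg) = -0.0872, sin(-95 deg) = -0.9962
  joint[4] = (17.6559, -18.4207) + 9.8 * (-0.0872, -0.9962) = (17.6559 + -0.8541, -18.4207 + -9.7627) = (16.8018, -28.1834)
End effector: (16.8018, -28.1834)

Answer: 16.8018 -28.1834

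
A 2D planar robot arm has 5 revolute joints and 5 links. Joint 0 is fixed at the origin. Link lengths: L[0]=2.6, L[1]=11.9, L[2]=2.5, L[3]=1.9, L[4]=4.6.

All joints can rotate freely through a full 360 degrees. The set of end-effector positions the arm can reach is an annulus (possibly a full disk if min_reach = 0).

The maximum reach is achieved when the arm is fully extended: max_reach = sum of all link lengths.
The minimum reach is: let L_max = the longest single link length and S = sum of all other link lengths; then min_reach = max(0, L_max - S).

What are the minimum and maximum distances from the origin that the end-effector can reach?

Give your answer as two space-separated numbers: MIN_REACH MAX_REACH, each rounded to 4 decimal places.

Link lengths: [2.6, 11.9, 2.5, 1.9, 4.6]
max_reach = 2.6 + 11.9 + 2.5 + 1.9 + 4.6 = 23.5
L_max = max([2.6, 11.9, 2.5, 1.9, 4.6]) = 11.9
S (sum of others) = 23.5 - 11.9 = 11.6
min_reach = max(0, 11.9 - 11.6) = max(0, 0.3) = 0.3

Answer: 0.3000 23.5000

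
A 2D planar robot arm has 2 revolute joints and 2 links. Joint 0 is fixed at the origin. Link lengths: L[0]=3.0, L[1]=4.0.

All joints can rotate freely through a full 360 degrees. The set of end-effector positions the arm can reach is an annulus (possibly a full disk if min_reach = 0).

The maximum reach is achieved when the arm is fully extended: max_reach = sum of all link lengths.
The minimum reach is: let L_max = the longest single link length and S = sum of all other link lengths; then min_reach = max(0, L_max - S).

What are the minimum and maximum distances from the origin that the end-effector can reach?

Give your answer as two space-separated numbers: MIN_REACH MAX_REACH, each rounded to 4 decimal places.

Link lengths: [3.0, 4.0]
max_reach = 3 + 4 = 7
L_max = max([3.0, 4.0]) = 4
S (sum of others) = 7 - 4 = 3
min_reach = max(0, 4 - 3) = max(0, 1) = 1

Answer: 1.0000 7.0000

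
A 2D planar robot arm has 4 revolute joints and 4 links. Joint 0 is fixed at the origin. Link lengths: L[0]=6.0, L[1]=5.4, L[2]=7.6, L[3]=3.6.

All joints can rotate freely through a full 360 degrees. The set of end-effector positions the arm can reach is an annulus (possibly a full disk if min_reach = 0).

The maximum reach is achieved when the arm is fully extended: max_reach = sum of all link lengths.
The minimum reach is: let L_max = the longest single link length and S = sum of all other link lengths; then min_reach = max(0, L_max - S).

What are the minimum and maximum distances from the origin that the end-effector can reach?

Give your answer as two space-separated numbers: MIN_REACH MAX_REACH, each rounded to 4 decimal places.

Link lengths: [6.0, 5.4, 7.6, 3.6]
max_reach = 6 + 5.4 + 7.6 + 3.6 = 22.6
L_max = max([6.0, 5.4, 7.6, 3.6]) = 7.6
S (sum of others) = 22.6 - 7.6 = 15
min_reach = max(0, 7.6 - 15) = max(0, -7.4) = 0

Answer: 0.0000 22.6000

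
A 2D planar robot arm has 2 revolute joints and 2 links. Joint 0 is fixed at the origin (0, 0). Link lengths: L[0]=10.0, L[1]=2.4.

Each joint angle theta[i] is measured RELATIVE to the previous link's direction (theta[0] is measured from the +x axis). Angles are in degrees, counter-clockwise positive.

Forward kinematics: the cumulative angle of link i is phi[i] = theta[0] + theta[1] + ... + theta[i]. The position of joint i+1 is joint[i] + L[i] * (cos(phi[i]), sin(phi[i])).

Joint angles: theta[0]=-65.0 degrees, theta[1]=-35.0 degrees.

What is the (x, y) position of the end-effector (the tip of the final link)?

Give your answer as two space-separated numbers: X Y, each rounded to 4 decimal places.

joint[0] = (0.0000, 0.0000)  (base)
link 0: phi[0] = -65 = -65 deg
  cos(-65 deg) = 0.4226, sin(-65 deg) = -0.9063
  joint[1] = (0.0000, 0.0000) + 10 * (0.4226, -0.9063) = (0.0000 + 4.2262, 0.0000 + -9.0631) = (4.2262, -9.0631)
link 1: phi[1] = -65 + -35 = -100 deg
  cos(-100 deg) = -0.1736, sin(-100 deg) = -0.9848
  joint[2] = (4.2262, -9.0631) + 2.4 * (-0.1736, -0.9848) = (4.2262 + -0.4168, -9.0631 + -2.3635) = (3.8094, -11.4266)
End effector: (3.8094, -11.4266)

Answer: 3.8094 -11.4266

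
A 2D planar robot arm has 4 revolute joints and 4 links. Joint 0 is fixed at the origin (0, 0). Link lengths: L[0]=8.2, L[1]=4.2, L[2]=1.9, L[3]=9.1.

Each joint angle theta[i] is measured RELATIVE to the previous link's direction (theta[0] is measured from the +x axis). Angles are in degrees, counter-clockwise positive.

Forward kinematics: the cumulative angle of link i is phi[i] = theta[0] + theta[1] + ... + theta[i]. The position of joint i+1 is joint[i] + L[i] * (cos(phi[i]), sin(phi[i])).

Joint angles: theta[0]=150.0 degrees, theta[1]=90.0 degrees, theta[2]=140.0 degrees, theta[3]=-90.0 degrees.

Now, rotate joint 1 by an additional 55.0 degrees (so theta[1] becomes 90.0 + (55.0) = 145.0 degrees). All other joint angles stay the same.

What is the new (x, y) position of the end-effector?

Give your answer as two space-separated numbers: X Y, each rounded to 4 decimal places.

Answer: 3.9553 -0.2265

Derivation:
joint[0] = (0.0000, 0.0000)  (base)
link 0: phi[0] = 150 = 150 deg
  cos(150 deg) = -0.8660, sin(150 deg) = 0.5000
  joint[1] = (0.0000, 0.0000) + 8.2 * (-0.8660, 0.5000) = (0.0000 + -7.1014, 0.0000 + 4.1000) = (-7.1014, 4.1000)
link 1: phi[1] = 150 + 145 = 295 deg
  cos(295 deg) = 0.4226, sin(295 deg) = -0.9063
  joint[2] = (-7.1014, 4.1000) + 4.2 * (0.4226, -0.9063) = (-7.1014 + 1.7750, 4.1000 + -3.8065) = (-5.3264, 0.2935)
link 2: phi[2] = 150 + 145 + 140 = 435 deg
  cos(435 deg) = 0.2588, sin(435 deg) = 0.9659
  joint[3] = (-5.3264, 0.2935) + 1.9 * (0.2588, 0.9659) = (-5.3264 + 0.4918, 0.2935 + 1.8353) = (-4.8347, 2.1288)
link 3: phi[3] = 150 + 145 + 140 + -90 = 345 deg
  cos(345 deg) = 0.9659, sin(345 deg) = -0.2588
  joint[4] = (-4.8347, 2.1288) + 9.1 * (0.9659, -0.2588) = (-4.8347 + 8.7899, 2.1288 + -2.3553) = (3.9553, -0.2265)
End effector: (3.9553, -0.2265)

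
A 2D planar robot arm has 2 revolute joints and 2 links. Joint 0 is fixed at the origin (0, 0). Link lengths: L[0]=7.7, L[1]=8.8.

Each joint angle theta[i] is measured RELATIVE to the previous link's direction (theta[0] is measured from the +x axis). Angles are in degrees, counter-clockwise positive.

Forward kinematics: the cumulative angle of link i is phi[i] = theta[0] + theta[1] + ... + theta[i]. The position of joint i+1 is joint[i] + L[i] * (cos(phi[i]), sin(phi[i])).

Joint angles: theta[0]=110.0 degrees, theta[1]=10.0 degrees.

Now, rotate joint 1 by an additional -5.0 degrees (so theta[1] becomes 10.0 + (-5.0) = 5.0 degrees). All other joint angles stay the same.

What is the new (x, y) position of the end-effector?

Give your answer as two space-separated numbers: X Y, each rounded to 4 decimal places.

Answer: -6.3526 15.2111

Derivation:
joint[0] = (0.0000, 0.0000)  (base)
link 0: phi[0] = 110 = 110 deg
  cos(110 deg) = -0.3420, sin(110 deg) = 0.9397
  joint[1] = (0.0000, 0.0000) + 7.7 * (-0.3420, 0.9397) = (0.0000 + -2.6336, 0.0000 + 7.2356) = (-2.6336, 7.2356)
link 1: phi[1] = 110 + 5 = 115 deg
  cos(115 deg) = -0.4226, sin(115 deg) = 0.9063
  joint[2] = (-2.6336, 7.2356) + 8.8 * (-0.4226, 0.9063) = (-2.6336 + -3.7190, 7.2356 + 7.9755) = (-6.3526, 15.2111)
End effector: (-6.3526, 15.2111)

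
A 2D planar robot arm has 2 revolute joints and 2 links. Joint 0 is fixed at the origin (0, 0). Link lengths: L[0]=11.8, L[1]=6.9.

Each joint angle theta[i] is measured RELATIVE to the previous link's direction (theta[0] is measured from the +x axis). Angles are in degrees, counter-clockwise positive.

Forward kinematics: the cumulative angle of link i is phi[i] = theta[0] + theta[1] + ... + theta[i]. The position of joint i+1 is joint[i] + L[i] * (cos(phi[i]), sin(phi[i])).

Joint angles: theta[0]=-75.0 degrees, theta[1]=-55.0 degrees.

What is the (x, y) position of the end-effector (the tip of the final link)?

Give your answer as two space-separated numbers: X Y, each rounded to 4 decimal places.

joint[0] = (0.0000, 0.0000)  (base)
link 0: phi[0] = -75 = -75 deg
  cos(-75 deg) = 0.2588, sin(-75 deg) = -0.9659
  joint[1] = (0.0000, 0.0000) + 11.8 * (0.2588, -0.9659) = (0.0000 + 3.0541, 0.0000 + -11.3979) = (3.0541, -11.3979)
link 1: phi[1] = -75 + -55 = -130 deg
  cos(-130 deg) = -0.6428, sin(-130 deg) = -0.7660
  joint[2] = (3.0541, -11.3979) + 6.9 * (-0.6428, -0.7660) = (3.0541 + -4.4352, -11.3979 + -5.2857) = (-1.3812, -16.6836)
End effector: (-1.3812, -16.6836)

Answer: -1.3812 -16.6836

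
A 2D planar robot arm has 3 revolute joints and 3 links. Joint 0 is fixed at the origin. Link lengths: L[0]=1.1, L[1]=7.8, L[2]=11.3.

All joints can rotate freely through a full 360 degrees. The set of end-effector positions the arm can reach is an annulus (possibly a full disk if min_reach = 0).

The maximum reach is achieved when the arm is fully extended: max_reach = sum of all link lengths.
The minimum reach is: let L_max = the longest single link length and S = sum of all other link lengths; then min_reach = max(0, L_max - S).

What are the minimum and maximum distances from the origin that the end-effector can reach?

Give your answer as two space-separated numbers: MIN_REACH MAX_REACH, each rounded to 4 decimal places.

Link lengths: [1.1, 7.8, 11.3]
max_reach = 1.1 + 7.8 + 11.3 = 20.2
L_max = max([1.1, 7.8, 11.3]) = 11.3
S (sum of others) = 20.2 - 11.3 = 8.9
min_reach = max(0, 11.3 - 8.9) = max(0, 2.4) = 2.4

Answer: 2.4000 20.2000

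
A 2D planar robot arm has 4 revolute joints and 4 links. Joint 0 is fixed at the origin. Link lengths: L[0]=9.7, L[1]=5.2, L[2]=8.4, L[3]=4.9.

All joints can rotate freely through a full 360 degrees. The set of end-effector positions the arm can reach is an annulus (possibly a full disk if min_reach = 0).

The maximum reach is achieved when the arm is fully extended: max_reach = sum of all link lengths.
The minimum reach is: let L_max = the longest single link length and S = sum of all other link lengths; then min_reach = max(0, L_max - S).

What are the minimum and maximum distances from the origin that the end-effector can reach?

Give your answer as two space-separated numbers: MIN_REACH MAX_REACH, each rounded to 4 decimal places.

Answer: 0.0000 28.2000

Derivation:
Link lengths: [9.7, 5.2, 8.4, 4.9]
max_reach = 9.7 + 5.2 + 8.4 + 4.9 = 28.2
L_max = max([9.7, 5.2, 8.4, 4.9]) = 9.7
S (sum of others) = 28.2 - 9.7 = 18.5
min_reach = max(0, 9.7 - 18.5) = max(0, -8.8) = 0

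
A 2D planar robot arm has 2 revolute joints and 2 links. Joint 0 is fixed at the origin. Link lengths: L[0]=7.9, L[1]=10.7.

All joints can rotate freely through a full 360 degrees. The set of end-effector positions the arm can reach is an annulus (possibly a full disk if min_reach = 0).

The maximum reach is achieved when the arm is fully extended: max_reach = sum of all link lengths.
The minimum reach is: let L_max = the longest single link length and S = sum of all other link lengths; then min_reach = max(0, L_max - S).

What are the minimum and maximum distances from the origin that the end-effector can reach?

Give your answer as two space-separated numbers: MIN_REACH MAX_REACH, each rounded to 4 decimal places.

Answer: 2.8000 18.6000

Derivation:
Link lengths: [7.9, 10.7]
max_reach = 7.9 + 10.7 = 18.6
L_max = max([7.9, 10.7]) = 10.7
S (sum of others) = 18.6 - 10.7 = 7.9
min_reach = max(0, 10.7 - 7.9) = max(0, 2.8) = 2.8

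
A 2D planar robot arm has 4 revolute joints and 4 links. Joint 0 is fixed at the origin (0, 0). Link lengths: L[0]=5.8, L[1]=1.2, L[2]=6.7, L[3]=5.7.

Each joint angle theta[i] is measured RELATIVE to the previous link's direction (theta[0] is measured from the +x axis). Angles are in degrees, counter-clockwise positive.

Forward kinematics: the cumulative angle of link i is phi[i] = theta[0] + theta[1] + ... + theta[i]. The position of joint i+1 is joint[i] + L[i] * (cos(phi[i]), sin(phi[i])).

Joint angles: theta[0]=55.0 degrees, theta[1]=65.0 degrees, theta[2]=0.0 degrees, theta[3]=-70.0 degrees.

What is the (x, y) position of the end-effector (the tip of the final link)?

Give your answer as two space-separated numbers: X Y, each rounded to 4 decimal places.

Answer: 3.0406 15.9591

Derivation:
joint[0] = (0.0000, 0.0000)  (base)
link 0: phi[0] = 55 = 55 deg
  cos(55 deg) = 0.5736, sin(55 deg) = 0.8192
  joint[1] = (0.0000, 0.0000) + 5.8 * (0.5736, 0.8192) = (0.0000 + 3.3267, 0.0000 + 4.7511) = (3.3267, 4.7511)
link 1: phi[1] = 55 + 65 = 120 deg
  cos(120 deg) = -0.5000, sin(120 deg) = 0.8660
  joint[2] = (3.3267, 4.7511) + 1.2 * (-0.5000, 0.8660) = (3.3267 + -0.6000, 4.7511 + 1.0392) = (2.7267, 5.7903)
link 2: phi[2] = 55 + 65 + 0 = 120 deg
  cos(120 deg) = -0.5000, sin(120 deg) = 0.8660
  joint[3] = (2.7267, 5.7903) + 6.7 * (-0.5000, 0.8660) = (2.7267 + -3.3500, 5.7903 + 5.8024) = (-0.6233, 11.5927)
link 3: phi[3] = 55 + 65 + 0 + -70 = 50 deg
  cos(50 deg) = 0.6428, sin(50 deg) = 0.7660
  joint[4] = (-0.6233, 11.5927) + 5.7 * (0.6428, 0.7660) = (-0.6233 + 3.6639, 11.5927 + 4.3665) = (3.0406, 15.9591)
End effector: (3.0406, 15.9591)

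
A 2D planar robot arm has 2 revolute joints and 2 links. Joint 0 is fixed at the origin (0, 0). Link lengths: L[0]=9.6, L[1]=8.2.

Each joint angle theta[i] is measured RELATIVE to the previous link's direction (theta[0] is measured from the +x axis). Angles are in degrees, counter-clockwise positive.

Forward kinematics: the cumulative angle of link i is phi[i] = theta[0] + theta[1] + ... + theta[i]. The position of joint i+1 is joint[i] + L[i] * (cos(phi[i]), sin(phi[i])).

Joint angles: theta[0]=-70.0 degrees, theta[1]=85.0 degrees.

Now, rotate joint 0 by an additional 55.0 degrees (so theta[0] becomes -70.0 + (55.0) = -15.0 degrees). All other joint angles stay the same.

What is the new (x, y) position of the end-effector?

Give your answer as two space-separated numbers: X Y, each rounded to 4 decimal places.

joint[0] = (0.0000, 0.0000)  (base)
link 0: phi[0] = -15 = -15 deg
  cos(-15 deg) = 0.9659, sin(-15 deg) = -0.2588
  joint[1] = (0.0000, 0.0000) + 9.6 * (0.9659, -0.2588) = (0.0000 + 9.2729, 0.0000 + -2.4847) = (9.2729, -2.4847)
link 1: phi[1] = -15 + 85 = 70 deg
  cos(70 deg) = 0.3420, sin(70 deg) = 0.9397
  joint[2] = (9.2729, -2.4847) + 8.2 * (0.3420, 0.9397) = (9.2729 + 2.8046, -2.4847 + 7.7055) = (12.0775, 5.2208)
End effector: (12.0775, 5.2208)

Answer: 12.0775 5.2208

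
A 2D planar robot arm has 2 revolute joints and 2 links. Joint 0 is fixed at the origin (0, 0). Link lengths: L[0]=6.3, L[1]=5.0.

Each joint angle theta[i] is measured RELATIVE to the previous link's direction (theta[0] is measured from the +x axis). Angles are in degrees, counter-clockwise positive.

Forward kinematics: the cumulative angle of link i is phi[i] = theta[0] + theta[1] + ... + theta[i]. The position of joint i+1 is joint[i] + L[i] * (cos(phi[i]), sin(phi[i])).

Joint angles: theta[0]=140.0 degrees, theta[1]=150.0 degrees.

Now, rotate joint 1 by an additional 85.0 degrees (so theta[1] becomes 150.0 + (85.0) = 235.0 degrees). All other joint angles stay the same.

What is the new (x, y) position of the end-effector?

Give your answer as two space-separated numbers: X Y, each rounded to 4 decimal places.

joint[0] = (0.0000, 0.0000)  (base)
link 0: phi[0] = 140 = 140 deg
  cos(140 deg) = -0.7660, sin(140 deg) = 0.6428
  joint[1] = (0.0000, 0.0000) + 6.3 * (-0.7660, 0.6428) = (0.0000 + -4.8261, 0.0000 + 4.0496) = (-4.8261, 4.0496)
link 1: phi[1] = 140 + 235 = 375 deg
  cos(375 deg) = 0.9659, sin(375 deg) = 0.2588
  joint[2] = (-4.8261, 4.0496) + 5 * (0.9659, 0.2588) = (-4.8261 + 4.8296, 4.0496 + 1.2941) = (0.0035, 5.3437)
End effector: (0.0035, 5.3437)

Answer: 0.0035 5.3437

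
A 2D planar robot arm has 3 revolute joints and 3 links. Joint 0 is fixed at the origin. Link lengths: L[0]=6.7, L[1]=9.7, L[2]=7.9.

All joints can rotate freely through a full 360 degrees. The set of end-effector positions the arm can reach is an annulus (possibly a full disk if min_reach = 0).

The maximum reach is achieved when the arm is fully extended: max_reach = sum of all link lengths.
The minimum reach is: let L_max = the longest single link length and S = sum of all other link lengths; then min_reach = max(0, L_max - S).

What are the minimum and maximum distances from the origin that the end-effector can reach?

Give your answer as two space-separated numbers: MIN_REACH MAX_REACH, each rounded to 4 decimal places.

Link lengths: [6.7, 9.7, 7.9]
max_reach = 6.7 + 9.7 + 7.9 = 24.3
L_max = max([6.7, 9.7, 7.9]) = 9.7
S (sum of others) = 24.3 - 9.7 = 14.6
min_reach = max(0, 9.7 - 14.6) = max(0, -4.9) = 0

Answer: 0.0000 24.3000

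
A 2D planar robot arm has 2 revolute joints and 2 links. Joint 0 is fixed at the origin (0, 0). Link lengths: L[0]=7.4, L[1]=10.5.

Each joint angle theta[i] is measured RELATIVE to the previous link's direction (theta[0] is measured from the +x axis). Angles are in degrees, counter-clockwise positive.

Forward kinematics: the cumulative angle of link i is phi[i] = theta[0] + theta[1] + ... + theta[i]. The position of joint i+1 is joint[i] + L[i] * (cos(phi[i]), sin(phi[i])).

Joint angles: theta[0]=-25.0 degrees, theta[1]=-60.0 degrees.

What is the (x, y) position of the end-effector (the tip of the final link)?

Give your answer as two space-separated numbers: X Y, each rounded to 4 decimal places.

joint[0] = (0.0000, 0.0000)  (base)
link 0: phi[0] = -25 = -25 deg
  cos(-25 deg) = 0.9063, sin(-25 deg) = -0.4226
  joint[1] = (0.0000, 0.0000) + 7.4 * (0.9063, -0.4226) = (0.0000 + 6.7067, 0.0000 + -3.1274) = (6.7067, -3.1274)
link 1: phi[1] = -25 + -60 = -85 deg
  cos(-85 deg) = 0.0872, sin(-85 deg) = -0.9962
  joint[2] = (6.7067, -3.1274) + 10.5 * (0.0872, -0.9962) = (6.7067 + 0.9151, -3.1274 + -10.4600) = (7.6218, -13.5874)
End effector: (7.6218, -13.5874)

Answer: 7.6218 -13.5874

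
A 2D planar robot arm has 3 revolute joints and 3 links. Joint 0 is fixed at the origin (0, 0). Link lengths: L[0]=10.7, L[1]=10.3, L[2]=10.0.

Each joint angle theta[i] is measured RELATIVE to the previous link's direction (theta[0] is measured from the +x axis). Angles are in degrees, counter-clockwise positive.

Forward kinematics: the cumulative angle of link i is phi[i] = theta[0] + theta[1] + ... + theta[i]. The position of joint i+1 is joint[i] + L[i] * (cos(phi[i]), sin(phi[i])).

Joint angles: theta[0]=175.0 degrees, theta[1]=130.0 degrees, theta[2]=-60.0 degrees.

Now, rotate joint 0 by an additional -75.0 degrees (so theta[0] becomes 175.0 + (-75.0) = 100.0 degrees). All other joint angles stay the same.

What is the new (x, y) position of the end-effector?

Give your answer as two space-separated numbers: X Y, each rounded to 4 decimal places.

joint[0] = (0.0000, 0.0000)  (base)
link 0: phi[0] = 100 = 100 deg
  cos(100 deg) = -0.1736, sin(100 deg) = 0.9848
  joint[1] = (0.0000, 0.0000) + 10.7 * (-0.1736, 0.9848) = (0.0000 + -1.8580, 0.0000 + 10.5374) = (-1.8580, 10.5374)
link 1: phi[1] = 100 + 130 = 230 deg
  cos(230 deg) = -0.6428, sin(230 deg) = -0.7660
  joint[2] = (-1.8580, 10.5374) + 10.3 * (-0.6428, -0.7660) = (-1.8580 + -6.6207, 10.5374 + -7.8903) = (-8.4787, 2.6472)
link 2: phi[2] = 100 + 130 + -60 = 170 deg
  cos(170 deg) = -0.9848, sin(170 deg) = 0.1736
  joint[3] = (-8.4787, 2.6472) + 10 * (-0.9848, 0.1736) = (-8.4787 + -9.8481, 2.6472 + 1.7365) = (-18.3268, 4.3837)
End effector: (-18.3268, 4.3837)

Answer: -18.3268 4.3837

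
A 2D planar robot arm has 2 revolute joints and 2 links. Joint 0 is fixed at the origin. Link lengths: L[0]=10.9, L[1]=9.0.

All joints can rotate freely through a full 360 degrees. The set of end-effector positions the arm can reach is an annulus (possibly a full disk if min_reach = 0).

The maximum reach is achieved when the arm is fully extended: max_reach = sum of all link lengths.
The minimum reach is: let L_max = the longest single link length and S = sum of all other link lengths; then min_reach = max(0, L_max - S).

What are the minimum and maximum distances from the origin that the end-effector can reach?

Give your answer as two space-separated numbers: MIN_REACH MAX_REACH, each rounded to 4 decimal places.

Answer: 1.9000 19.9000

Derivation:
Link lengths: [10.9, 9.0]
max_reach = 10.9 + 9 = 19.9
L_max = max([10.9, 9.0]) = 10.9
S (sum of others) = 19.9 - 10.9 = 9
min_reach = max(0, 10.9 - 9) = max(0, 1.9) = 1.9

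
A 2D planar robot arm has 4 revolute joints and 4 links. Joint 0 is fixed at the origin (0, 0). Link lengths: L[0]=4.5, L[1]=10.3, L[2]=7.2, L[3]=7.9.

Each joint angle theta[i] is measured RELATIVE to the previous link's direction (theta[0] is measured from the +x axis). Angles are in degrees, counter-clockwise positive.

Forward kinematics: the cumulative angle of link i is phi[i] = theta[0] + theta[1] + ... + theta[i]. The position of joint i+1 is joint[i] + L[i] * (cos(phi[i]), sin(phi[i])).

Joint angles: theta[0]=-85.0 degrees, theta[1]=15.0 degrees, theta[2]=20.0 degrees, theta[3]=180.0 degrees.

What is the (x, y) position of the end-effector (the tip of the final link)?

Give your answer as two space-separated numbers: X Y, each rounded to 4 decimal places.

Answer: 3.4651 -13.6255

Derivation:
joint[0] = (0.0000, 0.0000)  (base)
link 0: phi[0] = -85 = -85 deg
  cos(-85 deg) = 0.0872, sin(-85 deg) = -0.9962
  joint[1] = (0.0000, 0.0000) + 4.5 * (0.0872, -0.9962) = (0.0000 + 0.3922, 0.0000 + -4.4829) = (0.3922, -4.4829)
link 1: phi[1] = -85 + 15 = -70 deg
  cos(-70 deg) = 0.3420, sin(-70 deg) = -0.9397
  joint[2] = (0.3922, -4.4829) + 10.3 * (0.3420, -0.9397) = (0.3922 + 3.5228, -4.4829 + -9.6788) = (3.9150, -14.1617)
link 2: phi[2] = -85 + 15 + 20 = -50 deg
  cos(-50 deg) = 0.6428, sin(-50 deg) = -0.7660
  joint[3] = (3.9150, -14.1617) + 7.2 * (0.6428, -0.7660) = (3.9150 + 4.6281, -14.1617 + -5.5155) = (8.5431, -19.6772)
link 3: phi[3] = -85 + 15 + 20 + 180 = 130 deg
  cos(130 deg) = -0.6428, sin(130 deg) = 0.7660
  joint[4] = (8.5431, -19.6772) + 7.9 * (-0.6428, 0.7660) = (8.5431 + -5.0780, -19.6772 + 6.0518) = (3.4651, -13.6255)
End effector: (3.4651, -13.6255)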